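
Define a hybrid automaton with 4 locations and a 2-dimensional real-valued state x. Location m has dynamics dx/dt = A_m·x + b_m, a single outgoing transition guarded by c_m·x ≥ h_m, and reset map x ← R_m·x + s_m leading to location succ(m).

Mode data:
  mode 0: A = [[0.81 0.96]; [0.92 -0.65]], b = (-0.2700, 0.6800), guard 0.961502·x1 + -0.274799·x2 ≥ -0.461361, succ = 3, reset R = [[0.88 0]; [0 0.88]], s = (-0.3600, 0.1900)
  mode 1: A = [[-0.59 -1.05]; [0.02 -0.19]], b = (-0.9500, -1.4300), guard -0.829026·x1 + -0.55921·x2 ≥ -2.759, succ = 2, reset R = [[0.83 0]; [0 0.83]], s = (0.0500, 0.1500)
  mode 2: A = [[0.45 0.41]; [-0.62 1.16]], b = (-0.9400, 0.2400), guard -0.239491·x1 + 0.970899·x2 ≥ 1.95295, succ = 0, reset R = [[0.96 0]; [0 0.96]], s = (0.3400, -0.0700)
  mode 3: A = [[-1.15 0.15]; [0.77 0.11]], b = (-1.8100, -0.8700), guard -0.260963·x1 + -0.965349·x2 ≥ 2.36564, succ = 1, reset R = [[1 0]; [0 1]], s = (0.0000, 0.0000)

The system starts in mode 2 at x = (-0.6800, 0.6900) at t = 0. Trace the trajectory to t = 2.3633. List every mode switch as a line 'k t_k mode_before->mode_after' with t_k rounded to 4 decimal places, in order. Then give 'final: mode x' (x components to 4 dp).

Mode 2: guard c·x = 1.9529 hit at Δt = 0.4901 (t = 0.4901), x⁻ = (-1.1081, 1.7381) → reset → x⁺ = (-0.7238, 1.5986), jump to mode 0
Mode 0: guard c·x = -0.4614 hit at Δt = 0.9287 (t = 1.4188), x⁻ = (-0.1708, 1.0812) → reset → x⁺ = (-0.5103, 1.1414), jump to mode 3
Mode 3: flow for 0.9445 to horizon, guard not reached → x = (-1.1841, -0.2775)

1 0.4901 2->0
2 1.4188 0->3
final: 3 -1.1841 -0.2775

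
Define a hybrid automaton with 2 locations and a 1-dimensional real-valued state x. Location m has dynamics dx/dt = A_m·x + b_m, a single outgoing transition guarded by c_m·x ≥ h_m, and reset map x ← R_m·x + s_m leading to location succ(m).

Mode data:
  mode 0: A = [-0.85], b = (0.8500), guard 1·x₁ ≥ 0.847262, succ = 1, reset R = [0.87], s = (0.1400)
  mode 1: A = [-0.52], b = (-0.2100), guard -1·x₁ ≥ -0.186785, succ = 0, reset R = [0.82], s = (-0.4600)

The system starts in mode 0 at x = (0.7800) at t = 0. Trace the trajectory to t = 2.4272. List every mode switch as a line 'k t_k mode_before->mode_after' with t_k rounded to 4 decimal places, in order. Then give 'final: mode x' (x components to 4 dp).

Mode 0: guard c·x = 0.8473 hit at Δt = 0.4293 (t = 0.4293), x⁻ = (0.8473) → reset → x⁺ = (0.8771), jump to mode 1
Mode 1: guard c·x = -0.1868 hit at Δt = 1.4888 (t = 1.9181), x⁻ = (0.1868) → reset → x⁺ = (-0.3068), jump to mode 0
Mode 0: flow for 0.5091 to horizon, guard not reached → x = (0.1522)

1 0.4293 0->1
2 1.9181 1->0
final: 0 0.1522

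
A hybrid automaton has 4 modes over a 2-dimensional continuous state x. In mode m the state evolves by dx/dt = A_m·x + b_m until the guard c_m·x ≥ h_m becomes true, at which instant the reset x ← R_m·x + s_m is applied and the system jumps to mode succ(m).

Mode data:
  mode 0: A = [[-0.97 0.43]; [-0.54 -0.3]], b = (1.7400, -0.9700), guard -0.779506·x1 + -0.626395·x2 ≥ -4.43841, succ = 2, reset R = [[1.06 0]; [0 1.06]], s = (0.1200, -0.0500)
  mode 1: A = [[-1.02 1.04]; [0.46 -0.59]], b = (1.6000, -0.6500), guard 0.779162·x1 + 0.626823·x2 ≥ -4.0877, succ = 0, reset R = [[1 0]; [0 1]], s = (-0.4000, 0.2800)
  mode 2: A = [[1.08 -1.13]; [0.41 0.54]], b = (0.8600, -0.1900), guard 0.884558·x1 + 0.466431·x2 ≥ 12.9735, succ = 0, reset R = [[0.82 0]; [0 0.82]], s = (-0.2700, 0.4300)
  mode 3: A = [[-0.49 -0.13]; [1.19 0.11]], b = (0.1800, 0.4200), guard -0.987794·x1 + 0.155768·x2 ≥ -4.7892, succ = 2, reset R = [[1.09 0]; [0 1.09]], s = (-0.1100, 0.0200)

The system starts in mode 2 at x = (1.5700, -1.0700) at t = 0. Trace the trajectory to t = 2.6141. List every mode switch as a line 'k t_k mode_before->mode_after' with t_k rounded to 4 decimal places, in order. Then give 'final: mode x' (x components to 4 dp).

1 1.5008 2->0
2 2.1358 0->2
final: 2 13.0454 0.3809

Mode 2: guard c·x = 12.9735 hit at Δt = 1.5008 (t = 1.5008), x⁻ = (13.3774, 2.4449) → reset → x⁺ = (10.6995, 2.4348), jump to mode 0
Mode 0: guard c·x = -4.4384 hit at Δt = 0.6350 (t = 2.1358), x⁻ = (6.6573, -1.1990) → reset → x⁺ = (7.1768, -1.3209), jump to mode 2
Mode 2: flow for 0.4783 to horizon, guard not reached → x = (13.0454, 0.3809)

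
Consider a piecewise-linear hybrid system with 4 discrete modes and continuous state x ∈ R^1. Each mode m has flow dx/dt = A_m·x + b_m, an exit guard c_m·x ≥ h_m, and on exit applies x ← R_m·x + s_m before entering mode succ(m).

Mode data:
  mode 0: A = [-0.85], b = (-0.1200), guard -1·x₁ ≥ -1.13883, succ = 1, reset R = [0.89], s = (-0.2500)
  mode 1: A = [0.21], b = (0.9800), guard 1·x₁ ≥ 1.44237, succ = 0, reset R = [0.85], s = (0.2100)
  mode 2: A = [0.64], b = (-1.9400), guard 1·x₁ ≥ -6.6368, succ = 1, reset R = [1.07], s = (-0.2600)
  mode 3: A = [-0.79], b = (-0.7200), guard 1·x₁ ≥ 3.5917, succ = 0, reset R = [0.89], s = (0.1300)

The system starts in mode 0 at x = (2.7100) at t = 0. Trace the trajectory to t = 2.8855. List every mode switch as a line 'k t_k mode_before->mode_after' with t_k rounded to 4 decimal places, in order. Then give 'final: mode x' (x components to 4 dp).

1 0.9422 0->1
2 1.5031 1->0
3 1.7487 0->1
4 2.3096 1->0
5 2.5552 0->1
final: 1 1.1535

Mode 0: guard c·x = -1.1388 hit at Δt = 0.9422 (t = 0.9422), x⁻ = (1.1388) → reset → x⁺ = (0.7636), jump to mode 1
Mode 1: guard c·x = 1.4424 hit at Δt = 0.5609 (t = 1.5031), x⁻ = (1.4424) → reset → x⁺ = (1.4360), jump to mode 0
Mode 0: guard c·x = -1.1388 hit at Δt = 0.2456 (t = 1.7487), x⁻ = (1.1388) → reset → x⁺ = (0.7636), jump to mode 1
Mode 1: guard c·x = 1.4424 hit at Δt = 0.5609 (t = 2.3096), x⁻ = (1.4424) → reset → x⁺ = (1.4360), jump to mode 0
Mode 0: guard c·x = -1.1388 hit at Δt = 0.2456 (t = 2.5552), x⁻ = (1.1388) → reset → x⁺ = (0.7636), jump to mode 1
Mode 1: flow for 0.3303 to horizon, guard not reached → x = (1.1535)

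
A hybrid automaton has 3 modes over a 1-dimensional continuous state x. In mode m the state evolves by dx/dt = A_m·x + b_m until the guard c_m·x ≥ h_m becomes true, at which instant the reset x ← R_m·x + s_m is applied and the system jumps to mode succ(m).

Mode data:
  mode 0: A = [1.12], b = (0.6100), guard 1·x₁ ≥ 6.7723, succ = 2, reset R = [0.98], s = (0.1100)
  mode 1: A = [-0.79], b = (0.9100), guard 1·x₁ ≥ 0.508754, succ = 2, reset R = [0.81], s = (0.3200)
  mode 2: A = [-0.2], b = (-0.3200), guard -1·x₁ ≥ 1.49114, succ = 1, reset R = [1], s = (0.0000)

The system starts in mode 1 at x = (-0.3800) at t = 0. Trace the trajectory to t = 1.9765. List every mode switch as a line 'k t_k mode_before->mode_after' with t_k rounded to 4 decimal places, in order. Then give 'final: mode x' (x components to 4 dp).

1 1.0986 1->2
final: 2 0.3566

Mode 1: guard c·x = 0.5088 hit at Δt = 1.0986 (t = 1.0986), x⁻ = (0.5088) → reset → x⁺ = (0.7321), jump to mode 2
Mode 2: flow for 0.8779 to horizon, guard not reached → x = (0.3566)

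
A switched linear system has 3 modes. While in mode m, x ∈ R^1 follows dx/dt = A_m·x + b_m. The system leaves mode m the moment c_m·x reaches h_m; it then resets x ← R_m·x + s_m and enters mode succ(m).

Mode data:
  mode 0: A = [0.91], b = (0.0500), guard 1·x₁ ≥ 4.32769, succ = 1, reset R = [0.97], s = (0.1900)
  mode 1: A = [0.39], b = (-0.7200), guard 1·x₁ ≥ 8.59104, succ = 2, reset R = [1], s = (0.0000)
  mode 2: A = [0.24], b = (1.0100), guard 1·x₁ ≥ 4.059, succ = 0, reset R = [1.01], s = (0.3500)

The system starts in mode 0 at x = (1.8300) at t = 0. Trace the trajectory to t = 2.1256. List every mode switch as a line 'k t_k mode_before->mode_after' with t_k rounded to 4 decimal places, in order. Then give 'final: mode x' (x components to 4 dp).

Mode 0: guard c·x = 4.3277 hit at Δt = 0.9272 (t = 0.9272), x⁻ = (4.3277) → reset → x⁺ = (4.3879), jump to mode 1
Mode 1: flow for 1.1984 to horizon, guard not reached → x = (5.9022)

1 0.9272 0->1
final: 1 5.9022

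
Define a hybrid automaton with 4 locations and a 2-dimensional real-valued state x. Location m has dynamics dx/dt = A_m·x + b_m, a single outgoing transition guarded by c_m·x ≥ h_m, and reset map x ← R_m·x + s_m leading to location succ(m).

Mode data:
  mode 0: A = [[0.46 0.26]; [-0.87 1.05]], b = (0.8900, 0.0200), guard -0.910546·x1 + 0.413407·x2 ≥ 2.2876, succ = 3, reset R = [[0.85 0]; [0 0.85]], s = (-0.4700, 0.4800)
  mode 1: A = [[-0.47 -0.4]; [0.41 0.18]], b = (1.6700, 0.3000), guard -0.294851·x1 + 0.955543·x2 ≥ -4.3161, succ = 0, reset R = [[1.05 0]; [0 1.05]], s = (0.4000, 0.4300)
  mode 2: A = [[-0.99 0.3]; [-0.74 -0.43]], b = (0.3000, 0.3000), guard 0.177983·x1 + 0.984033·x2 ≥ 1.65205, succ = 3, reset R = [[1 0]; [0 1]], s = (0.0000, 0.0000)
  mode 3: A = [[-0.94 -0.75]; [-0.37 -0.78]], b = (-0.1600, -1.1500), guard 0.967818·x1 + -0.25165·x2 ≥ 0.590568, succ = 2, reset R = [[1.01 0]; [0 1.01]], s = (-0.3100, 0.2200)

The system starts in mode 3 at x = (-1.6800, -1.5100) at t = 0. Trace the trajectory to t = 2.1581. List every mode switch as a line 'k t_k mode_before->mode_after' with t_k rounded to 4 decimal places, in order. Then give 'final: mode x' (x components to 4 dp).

Mode 3: guard c·x = 0.5906 hit at Δt = 1.4636 (t = 1.4636), x⁻ = (0.2513, -1.3805) → reset → x⁺ = (-0.0562, -1.1743), jump to mode 2
Mode 2: flow for 0.6945 to horizon, guard not reached → x = (-0.0104, -0.6741)

1 1.4636 3->2
final: 2 -0.0104 -0.6741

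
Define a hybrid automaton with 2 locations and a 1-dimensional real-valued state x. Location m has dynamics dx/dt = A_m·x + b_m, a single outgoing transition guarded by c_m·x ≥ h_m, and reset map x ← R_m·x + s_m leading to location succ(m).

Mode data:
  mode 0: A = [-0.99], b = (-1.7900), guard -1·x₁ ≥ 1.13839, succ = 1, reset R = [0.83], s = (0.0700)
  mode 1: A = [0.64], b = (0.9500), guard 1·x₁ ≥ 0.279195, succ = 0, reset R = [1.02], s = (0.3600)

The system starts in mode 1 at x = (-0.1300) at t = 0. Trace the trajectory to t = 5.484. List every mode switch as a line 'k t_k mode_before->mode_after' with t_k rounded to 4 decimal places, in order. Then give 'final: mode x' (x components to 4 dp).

Mode 1: guard c·x = 0.2792 hit at Δt = 0.4125 (t = 0.4125), x⁻ = (0.2792) → reset → x⁺ = (0.6448), jump to mode 0
Mode 0: guard c·x = 1.1384 hit at Δt = 1.3113 (t = 1.7238), x⁻ = (-1.1384) → reset → x⁺ = (-0.8749), jump to mode 1
Mode 1: guard c·x = 0.2792 hit at Δt = 1.6601 (t = 3.3839), x⁻ = (0.2792) → reset → x⁺ = (0.6448), jump to mode 0
Mode 0: guard c·x = 1.1384 hit at Δt = 1.3113 (t = 4.6952), x⁻ = (-1.1384) → reset → x⁺ = (-0.8749), jump to mode 1
Mode 1: flow for 0.7888 to horizon, guard not reached → x = (-0.4746)

1 0.4125 1->0
2 1.7238 0->1
3 3.3839 1->0
4 4.6952 0->1
final: 1 -0.4746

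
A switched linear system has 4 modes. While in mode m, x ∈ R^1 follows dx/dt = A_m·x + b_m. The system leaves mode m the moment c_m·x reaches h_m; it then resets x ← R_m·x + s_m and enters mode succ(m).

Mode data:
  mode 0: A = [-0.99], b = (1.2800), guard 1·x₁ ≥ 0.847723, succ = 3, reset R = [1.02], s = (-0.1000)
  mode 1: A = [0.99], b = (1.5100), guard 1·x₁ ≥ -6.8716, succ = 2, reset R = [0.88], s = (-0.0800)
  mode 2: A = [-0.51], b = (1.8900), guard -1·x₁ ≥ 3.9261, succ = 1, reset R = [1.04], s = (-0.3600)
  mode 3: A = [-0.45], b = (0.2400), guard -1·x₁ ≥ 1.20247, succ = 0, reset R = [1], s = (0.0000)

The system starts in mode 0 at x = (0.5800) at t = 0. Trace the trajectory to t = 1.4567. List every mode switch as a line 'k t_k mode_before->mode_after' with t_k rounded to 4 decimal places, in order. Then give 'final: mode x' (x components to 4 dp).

1 0.4756 0->3
final: 3 0.6821

Mode 0: guard c·x = 0.8477 hit at Δt = 0.4756 (t = 0.4756), x⁻ = (0.8477) → reset → x⁺ = (0.7647), jump to mode 3
Mode 3: flow for 0.9811 to horizon, guard not reached → x = (0.6821)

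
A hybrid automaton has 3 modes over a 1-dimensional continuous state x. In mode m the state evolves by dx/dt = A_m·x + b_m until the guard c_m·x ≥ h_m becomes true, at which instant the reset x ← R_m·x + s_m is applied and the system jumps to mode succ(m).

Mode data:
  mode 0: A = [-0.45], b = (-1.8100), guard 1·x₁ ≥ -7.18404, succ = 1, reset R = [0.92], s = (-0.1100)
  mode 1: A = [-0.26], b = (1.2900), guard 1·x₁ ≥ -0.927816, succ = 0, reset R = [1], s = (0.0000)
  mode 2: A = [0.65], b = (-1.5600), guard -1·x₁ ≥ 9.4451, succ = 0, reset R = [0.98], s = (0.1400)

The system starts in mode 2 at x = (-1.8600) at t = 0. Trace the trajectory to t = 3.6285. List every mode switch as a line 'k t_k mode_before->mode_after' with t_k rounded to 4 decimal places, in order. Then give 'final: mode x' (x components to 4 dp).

1 1.5733 2->0
2 2.6331 0->1
final: 1 -4.0558

Mode 2: guard c·x = 9.4451 hit at Δt = 1.5733 (t = 1.5733), x⁻ = (-9.4451) → reset → x⁺ = (-9.1162), jump to mode 0
Mode 0: guard c·x = -7.1840 hit at Δt = 1.0598 (t = 2.6331), x⁻ = (-7.1840) → reset → x⁺ = (-6.7193), jump to mode 1
Mode 1: flow for 0.9954 to horizon, guard not reached → x = (-4.0558)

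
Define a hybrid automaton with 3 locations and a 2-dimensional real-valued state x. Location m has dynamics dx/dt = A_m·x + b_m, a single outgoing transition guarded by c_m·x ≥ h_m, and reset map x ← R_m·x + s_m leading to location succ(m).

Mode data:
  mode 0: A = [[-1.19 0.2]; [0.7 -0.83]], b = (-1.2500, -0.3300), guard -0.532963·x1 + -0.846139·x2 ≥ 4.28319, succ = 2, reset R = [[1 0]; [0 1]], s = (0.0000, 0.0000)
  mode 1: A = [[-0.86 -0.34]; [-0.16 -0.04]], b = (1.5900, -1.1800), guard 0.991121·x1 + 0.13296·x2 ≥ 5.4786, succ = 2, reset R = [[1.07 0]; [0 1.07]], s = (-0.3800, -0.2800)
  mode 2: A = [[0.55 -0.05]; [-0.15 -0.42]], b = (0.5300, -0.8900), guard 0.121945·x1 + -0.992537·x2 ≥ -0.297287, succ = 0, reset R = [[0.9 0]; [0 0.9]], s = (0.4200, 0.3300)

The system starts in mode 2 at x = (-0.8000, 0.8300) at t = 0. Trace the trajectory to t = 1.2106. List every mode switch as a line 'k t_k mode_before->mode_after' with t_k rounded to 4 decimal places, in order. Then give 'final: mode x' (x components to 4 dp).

1 0.6321 2->0
final: 0 -0.6324 0.0149

Mode 2: guard c·x = -0.2973 hit at Δt = 0.6321 (t = 0.6321), x⁻ = (-0.7517, 0.2072) → reset → x⁺ = (-0.2566, 0.5164), jump to mode 0
Mode 0: flow for 0.5785 to horizon, guard not reached → x = (-0.6324, 0.0149)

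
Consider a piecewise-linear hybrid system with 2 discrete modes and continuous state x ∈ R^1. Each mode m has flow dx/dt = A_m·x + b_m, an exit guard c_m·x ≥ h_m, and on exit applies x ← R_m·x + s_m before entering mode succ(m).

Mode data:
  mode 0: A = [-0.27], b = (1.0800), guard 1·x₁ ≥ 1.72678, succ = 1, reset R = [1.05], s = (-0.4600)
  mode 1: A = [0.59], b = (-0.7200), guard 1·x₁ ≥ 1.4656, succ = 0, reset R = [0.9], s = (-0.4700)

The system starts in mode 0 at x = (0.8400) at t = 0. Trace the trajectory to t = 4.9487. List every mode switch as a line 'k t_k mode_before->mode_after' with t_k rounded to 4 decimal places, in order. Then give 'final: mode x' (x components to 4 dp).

1 1.2199 0->1
2 2.2600 1->0
3 3.4693 0->1
4 4.5093 1->0
final: 0 1.2015

Mode 0: guard c·x = 1.7268 hit at Δt = 1.2199 (t = 1.2199), x⁻ = (1.7268) → reset → x⁺ = (1.3531), jump to mode 1
Mode 1: guard c·x = 1.4656 hit at Δt = 1.0400 (t = 2.2600), x⁻ = (1.4656) → reset → x⁺ = (0.8490), jump to mode 0
Mode 0: guard c·x = 1.7268 hit at Δt = 1.2093 (t = 3.4693), x⁻ = (1.7268) → reset → x⁺ = (1.3531), jump to mode 1
Mode 1: guard c·x = 1.4656 hit at Δt = 1.0400 (t = 4.5093), x⁻ = (1.4656) → reset → x⁺ = (0.8490), jump to mode 0
Mode 0: flow for 0.4394 to horizon, guard not reached → x = (1.2015)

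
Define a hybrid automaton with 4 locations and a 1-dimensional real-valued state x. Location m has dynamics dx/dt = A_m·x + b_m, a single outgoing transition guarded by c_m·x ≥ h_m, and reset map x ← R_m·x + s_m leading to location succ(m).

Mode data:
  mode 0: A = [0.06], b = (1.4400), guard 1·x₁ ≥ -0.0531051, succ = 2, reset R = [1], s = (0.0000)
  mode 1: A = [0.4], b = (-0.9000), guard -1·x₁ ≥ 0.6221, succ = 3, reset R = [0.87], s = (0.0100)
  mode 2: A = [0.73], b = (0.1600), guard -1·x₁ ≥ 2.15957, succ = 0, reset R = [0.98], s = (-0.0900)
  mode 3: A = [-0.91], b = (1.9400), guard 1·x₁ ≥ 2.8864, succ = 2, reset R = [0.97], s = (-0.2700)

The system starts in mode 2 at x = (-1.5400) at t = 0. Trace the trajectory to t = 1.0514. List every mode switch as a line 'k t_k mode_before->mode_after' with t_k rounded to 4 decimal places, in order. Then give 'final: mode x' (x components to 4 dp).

Mode 2: guard c·x = 2.1596 hit at Δt = 0.5269 (t = 0.5269), x⁻ = (-2.1596) → reset → x⁺ = (-2.2064), jump to mode 0
Mode 0: flow for 0.5245 to horizon, guard not reached → x = (-1.5096)

1 0.5269 2->0
final: 0 -1.5096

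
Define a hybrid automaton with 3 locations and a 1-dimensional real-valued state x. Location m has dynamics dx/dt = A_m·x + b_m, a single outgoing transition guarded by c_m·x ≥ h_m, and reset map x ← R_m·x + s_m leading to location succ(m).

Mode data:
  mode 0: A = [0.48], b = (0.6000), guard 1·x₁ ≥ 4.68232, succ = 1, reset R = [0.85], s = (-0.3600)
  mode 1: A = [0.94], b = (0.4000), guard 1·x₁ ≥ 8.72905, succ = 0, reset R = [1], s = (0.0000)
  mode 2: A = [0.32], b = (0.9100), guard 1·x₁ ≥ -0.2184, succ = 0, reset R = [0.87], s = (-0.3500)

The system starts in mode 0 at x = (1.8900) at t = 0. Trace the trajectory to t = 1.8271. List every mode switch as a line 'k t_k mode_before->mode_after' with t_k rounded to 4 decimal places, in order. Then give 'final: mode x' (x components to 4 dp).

1 1.3254 0->1
final: 1 6.0576

Mode 0: guard c·x = 4.6823 hit at Δt = 1.3254 (t = 1.3254), x⁻ = (4.6823) → reset → x⁺ = (3.6200), jump to mode 1
Mode 1: flow for 0.5017 to horizon, guard not reached → x = (6.0576)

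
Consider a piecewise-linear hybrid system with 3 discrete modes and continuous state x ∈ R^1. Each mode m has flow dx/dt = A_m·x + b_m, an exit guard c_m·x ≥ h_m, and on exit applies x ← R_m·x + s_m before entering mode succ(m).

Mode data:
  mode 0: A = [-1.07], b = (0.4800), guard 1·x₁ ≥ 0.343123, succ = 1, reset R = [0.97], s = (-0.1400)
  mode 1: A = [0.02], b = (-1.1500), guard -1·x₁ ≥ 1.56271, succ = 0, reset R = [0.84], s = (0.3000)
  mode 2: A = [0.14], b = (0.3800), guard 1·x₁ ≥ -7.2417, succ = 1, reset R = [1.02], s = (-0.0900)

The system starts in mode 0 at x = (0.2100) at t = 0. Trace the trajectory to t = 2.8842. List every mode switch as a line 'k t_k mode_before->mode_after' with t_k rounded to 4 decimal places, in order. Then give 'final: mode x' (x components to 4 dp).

Mode 0: guard c·x = 0.3431 hit at Δt = 0.7629 (t = 0.7629), x⁻ = (0.3431) → reset → x⁺ = (0.1928), jump to mode 1
Mode 1: guard c·x = 1.5627 hit at Δt = 1.5087 (t = 2.2716), x⁻ = (-1.5627) → reset → x⁺ = (-1.0127), jump to mode 0
Mode 0: flow for 0.6126 to horizon, guard not reached → x = (-0.3101)

1 0.7629 0->1
2 2.2716 1->0
final: 0 -0.3101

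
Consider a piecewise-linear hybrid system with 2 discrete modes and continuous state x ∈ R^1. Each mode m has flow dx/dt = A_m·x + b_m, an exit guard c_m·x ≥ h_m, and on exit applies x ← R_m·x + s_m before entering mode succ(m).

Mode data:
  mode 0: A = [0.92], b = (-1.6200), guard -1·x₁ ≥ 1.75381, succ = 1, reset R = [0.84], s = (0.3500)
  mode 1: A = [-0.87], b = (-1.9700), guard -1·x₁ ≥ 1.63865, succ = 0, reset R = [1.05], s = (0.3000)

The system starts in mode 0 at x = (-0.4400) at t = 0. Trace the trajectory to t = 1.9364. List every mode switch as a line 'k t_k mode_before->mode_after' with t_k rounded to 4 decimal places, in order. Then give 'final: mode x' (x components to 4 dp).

Mode 0: guard c·x = 1.7538 hit at Δt = 0.5088 (t = 0.5088), x⁻ = (-1.7538) → reset → x⁺ = (-1.1232), jump to mode 1
Mode 1: guard c·x = 1.6386 hit at Δt = 0.6907 (t = 1.1995), x⁻ = (-1.6386) → reset → x⁺ = (-1.4206), jump to mode 0
Mode 0: guard c·x = 1.7538 hit at Δt = 0.1083 (t = 1.3078), x⁻ = (-1.7538) → reset → x⁺ = (-1.1232), jump to mode 1
Mode 1: flow for 0.6286 to horizon, guard not reached → x = (-1.6039)

1 0.5088 0->1
2 1.1995 1->0
3 1.3078 0->1
final: 1 -1.6039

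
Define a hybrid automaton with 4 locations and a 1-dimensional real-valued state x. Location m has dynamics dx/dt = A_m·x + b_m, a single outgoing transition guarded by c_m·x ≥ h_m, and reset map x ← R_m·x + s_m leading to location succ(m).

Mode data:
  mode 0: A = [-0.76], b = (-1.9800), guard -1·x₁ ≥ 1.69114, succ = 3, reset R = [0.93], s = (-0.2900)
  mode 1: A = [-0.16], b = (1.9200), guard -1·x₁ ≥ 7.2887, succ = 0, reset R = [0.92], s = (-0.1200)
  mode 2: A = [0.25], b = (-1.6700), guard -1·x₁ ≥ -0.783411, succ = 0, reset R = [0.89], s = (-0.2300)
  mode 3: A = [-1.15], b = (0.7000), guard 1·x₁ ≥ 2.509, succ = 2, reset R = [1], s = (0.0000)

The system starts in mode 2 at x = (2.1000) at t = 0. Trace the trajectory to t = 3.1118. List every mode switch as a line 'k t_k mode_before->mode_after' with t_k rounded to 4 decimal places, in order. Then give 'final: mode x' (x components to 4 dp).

1 1.0107 2->0
2 2.6058 0->3
final: 3 -0.7725

Mode 2: guard c·x = -0.7834 hit at Δt = 1.0107 (t = 1.0107), x⁻ = (0.7834) → reset → x⁺ = (0.4672), jump to mode 0
Mode 0: guard c·x = 1.6911 hit at Δt = 1.5951 (t = 2.6058), x⁻ = (-1.6911) → reset → x⁺ = (-1.8628), jump to mode 3
Mode 3: flow for 0.5060 to horizon, guard not reached → x = (-0.7725)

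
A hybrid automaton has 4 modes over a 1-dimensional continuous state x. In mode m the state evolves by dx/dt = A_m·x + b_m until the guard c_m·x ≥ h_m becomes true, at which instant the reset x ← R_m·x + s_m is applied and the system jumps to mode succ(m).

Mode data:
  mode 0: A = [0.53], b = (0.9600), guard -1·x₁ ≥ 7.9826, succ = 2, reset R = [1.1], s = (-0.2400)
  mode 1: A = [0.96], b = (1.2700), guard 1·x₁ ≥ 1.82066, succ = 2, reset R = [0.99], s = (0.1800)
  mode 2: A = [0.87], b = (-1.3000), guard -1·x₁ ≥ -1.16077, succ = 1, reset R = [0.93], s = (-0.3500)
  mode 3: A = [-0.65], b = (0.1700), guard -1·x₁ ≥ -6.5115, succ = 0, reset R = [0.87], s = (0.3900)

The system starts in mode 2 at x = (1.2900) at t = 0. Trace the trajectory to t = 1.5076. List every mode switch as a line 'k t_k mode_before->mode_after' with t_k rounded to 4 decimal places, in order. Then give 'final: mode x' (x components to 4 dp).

1 0.5635 2->1
2 1.0076 1->2
final: 2 2.2485

Mode 2: guard c·x = -1.1608 hit at Δt = 0.5635 (t = 0.5635), x⁻ = (1.1608) → reset → x⁺ = (0.7295), jump to mode 1
Mode 1: guard c·x = 1.8207 hit at Δt = 0.4441 (t = 1.0076), x⁻ = (1.8207) → reset → x⁺ = (1.9825), jump to mode 2
Mode 2: flow for 0.5000 to horizon, guard not reached → x = (2.2485)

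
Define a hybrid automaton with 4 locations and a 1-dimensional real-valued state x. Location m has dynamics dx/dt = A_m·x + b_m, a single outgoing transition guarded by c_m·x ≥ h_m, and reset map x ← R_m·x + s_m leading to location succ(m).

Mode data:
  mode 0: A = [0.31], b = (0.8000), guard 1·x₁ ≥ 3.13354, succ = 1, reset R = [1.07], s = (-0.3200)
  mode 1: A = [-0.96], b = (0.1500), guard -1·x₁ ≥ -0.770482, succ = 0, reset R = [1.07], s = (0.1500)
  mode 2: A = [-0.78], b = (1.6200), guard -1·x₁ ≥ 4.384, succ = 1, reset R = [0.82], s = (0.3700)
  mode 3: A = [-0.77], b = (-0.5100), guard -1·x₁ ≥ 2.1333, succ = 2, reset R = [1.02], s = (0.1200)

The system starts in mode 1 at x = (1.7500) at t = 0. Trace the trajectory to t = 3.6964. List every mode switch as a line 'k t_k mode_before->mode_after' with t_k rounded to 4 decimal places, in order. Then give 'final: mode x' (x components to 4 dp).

Mode 1: guard c·x = -0.7705 hit at Δt = 0.9932 (t = 0.9932), x⁻ = (0.7705) → reset → x⁺ = (0.9744), jump to mode 0
Mode 0: guard c·x = 3.1335 hit at Δt = 1.5309 (t = 2.5241), x⁻ = (3.1335) → reset → x⁺ = (3.0329), jump to mode 1
Mode 1: flow for 1.1723 to horizon, guard not reached → x = (1.0898)

1 0.9932 1->0
2 2.5241 0->1
final: 1 1.0898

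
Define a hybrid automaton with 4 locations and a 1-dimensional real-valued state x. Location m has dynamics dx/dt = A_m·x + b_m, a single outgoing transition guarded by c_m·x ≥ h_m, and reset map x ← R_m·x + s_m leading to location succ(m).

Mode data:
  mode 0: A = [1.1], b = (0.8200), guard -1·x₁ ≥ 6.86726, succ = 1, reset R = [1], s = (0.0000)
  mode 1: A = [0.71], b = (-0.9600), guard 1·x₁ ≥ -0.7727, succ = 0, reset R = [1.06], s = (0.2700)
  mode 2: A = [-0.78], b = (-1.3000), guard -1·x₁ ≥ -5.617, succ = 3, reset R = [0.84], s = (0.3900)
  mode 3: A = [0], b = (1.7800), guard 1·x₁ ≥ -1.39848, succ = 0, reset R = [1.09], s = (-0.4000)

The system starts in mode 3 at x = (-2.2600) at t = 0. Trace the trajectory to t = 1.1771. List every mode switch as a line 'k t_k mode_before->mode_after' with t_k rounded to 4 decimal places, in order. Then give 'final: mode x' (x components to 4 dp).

1 0.4840 3->0
final: 0 -3.2723

Mode 3: guard c·x = -1.3985 hit at Δt = 0.4840 (t = 0.4840), x⁻ = (-1.3985) → reset → x⁺ = (-1.9243), jump to mode 0
Mode 0: flow for 0.6931 to horizon, guard not reached → x = (-3.2723)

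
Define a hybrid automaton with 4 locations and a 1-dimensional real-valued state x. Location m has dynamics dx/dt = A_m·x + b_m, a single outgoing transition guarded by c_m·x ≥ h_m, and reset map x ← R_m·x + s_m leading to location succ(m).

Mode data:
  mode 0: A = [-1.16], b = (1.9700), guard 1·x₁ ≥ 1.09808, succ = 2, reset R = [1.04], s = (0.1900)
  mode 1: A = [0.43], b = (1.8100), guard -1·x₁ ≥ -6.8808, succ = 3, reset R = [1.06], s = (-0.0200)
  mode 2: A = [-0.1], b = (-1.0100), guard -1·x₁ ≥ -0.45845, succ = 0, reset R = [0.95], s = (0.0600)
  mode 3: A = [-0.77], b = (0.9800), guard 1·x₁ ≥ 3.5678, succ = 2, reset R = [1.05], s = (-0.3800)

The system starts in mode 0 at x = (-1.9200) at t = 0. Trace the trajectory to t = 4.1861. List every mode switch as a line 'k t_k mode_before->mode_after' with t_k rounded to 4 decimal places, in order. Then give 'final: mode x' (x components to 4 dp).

1 1.5487 0->2
2 2.3436 2->0
3 2.9428 0->2
4 3.7377 2->0
final: 0 0.9833

Mode 0: guard c·x = 1.0981 hit at Δt = 1.5487 (t = 1.5487), x⁻ = (1.0981) → reset → x⁺ = (1.3320), jump to mode 2
Mode 2: guard c·x = -0.4585 hit at Δt = 0.7949 (t = 2.3436), x⁻ = (0.4585) → reset → x⁺ = (0.4955), jump to mode 0
Mode 0: guard c·x = 1.0981 hit at Δt = 0.5992 (t = 2.9428), x⁻ = (1.0981) → reset → x⁺ = (1.3320), jump to mode 2
Mode 2: guard c·x = -0.4585 hit at Δt = 0.7949 (t = 3.7377), x⁻ = (0.4585) → reset → x⁺ = (0.4955), jump to mode 0
Mode 0: flow for 0.4484 to horizon, guard not reached → x = (0.9833)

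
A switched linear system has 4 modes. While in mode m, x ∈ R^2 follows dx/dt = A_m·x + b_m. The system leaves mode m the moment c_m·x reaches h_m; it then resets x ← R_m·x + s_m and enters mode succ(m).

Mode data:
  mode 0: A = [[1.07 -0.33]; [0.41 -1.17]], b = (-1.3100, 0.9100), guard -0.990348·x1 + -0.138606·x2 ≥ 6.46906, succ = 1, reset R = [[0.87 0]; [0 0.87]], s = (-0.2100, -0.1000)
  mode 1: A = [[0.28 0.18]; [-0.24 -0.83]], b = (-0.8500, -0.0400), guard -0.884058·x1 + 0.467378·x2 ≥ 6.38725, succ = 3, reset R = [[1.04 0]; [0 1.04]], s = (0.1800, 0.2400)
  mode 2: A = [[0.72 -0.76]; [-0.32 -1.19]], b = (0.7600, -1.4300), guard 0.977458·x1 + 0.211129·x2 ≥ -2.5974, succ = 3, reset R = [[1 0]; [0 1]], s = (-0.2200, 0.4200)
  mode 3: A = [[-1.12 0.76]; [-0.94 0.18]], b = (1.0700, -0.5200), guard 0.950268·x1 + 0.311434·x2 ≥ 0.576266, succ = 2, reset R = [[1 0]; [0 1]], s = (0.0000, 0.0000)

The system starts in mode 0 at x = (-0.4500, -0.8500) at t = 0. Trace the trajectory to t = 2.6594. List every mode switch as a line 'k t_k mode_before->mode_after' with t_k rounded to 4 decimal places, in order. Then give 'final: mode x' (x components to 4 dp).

Mode 0: guard c·x = 6.4691 hit at Δt = 1.4805 (t = 1.4805), x⁻ = (-6.4589, -0.5228) → reset → x⁺ = (-5.8293, -0.5549), jump to mode 1
Mode 1: guard c·x = 6.3872 hit at Δt = 0.4756 (t = 1.9561), x⁻ = (-7.1068, 0.2235) → reset → x⁺ = (-7.2110, 0.4725), jump to mode 3
Mode 3: flow for 0.7033 to horizon, guard not reached → x = (-1.9105, 3.2413)

1 1.4805 0->1
2 1.9561 1->3
final: 3 -1.9105 3.2413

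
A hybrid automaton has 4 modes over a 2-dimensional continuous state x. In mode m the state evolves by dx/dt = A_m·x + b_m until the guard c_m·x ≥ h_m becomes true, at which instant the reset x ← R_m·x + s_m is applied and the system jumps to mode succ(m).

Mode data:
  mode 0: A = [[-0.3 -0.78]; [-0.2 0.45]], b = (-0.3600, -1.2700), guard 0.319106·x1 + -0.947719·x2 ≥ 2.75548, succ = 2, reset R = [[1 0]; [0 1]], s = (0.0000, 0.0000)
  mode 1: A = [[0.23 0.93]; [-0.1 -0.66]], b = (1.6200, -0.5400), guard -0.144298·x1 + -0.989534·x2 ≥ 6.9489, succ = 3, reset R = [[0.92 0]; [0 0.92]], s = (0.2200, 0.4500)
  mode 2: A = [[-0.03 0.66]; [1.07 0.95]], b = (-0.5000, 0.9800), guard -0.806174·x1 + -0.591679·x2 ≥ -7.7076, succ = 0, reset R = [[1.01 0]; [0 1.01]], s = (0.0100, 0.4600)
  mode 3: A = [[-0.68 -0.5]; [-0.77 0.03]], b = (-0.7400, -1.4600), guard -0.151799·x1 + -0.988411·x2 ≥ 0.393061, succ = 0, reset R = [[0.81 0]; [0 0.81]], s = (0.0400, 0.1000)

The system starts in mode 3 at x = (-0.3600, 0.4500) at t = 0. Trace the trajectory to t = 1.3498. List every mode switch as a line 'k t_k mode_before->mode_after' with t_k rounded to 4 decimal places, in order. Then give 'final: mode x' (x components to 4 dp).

Mode 3: guard c·x = 0.3931 hit at Δt = 0.7170 (t = 0.7170), x⁻ = (-0.6507, -0.2977) → reset → x⁺ = (-0.4871, -0.1412), jump to mode 0
Mode 0: flow for 0.6328 to horizon, guard not reached → x = (-0.3463, -1.0508)

1 0.7170 3->0
final: 0 -0.3463 -1.0508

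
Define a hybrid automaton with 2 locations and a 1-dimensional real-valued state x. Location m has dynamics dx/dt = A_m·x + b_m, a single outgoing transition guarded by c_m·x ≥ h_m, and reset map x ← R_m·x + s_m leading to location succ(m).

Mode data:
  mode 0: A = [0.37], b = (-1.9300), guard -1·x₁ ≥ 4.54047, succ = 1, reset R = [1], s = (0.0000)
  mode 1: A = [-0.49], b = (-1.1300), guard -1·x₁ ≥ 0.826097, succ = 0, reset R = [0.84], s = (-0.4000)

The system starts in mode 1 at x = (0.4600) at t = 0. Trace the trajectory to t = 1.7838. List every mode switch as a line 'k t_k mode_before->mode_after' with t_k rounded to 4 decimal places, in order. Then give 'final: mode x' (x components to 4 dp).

1 1.2763 1->0
final: 0 -2.3974

Mode 1: guard c·x = 0.8261 hit at Δt = 1.2763 (t = 1.2763), x⁻ = (-0.8261) → reset → x⁺ = (-1.0939), jump to mode 0
Mode 0: flow for 0.5075 to horizon, guard not reached → x = (-2.3974)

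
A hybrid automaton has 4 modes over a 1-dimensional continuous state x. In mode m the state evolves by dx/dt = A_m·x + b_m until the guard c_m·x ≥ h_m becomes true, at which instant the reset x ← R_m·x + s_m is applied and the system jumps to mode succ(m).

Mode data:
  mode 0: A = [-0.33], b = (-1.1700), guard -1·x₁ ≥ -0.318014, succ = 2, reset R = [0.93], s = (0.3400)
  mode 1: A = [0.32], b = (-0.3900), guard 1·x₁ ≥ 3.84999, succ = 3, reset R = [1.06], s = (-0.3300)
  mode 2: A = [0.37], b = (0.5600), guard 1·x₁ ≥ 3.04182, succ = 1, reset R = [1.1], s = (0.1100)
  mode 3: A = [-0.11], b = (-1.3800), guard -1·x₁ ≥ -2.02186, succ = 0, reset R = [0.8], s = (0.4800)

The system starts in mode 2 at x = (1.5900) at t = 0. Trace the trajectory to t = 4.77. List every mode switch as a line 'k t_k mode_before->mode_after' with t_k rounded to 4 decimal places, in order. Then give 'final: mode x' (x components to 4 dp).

1 1.0372 2->1
2 1.5441 1->3
3 2.5638 3->0
4 3.7118 0->2
final: 2 1.6658

Mode 2: guard c·x = 3.0418 hit at Δt = 1.0372 (t = 1.0372), x⁻ = (3.0418) → reset → x⁺ = (3.4560), jump to mode 1
Mode 1: guard c·x = 3.8500 hit at Δt = 0.5069 (t = 1.5441), x⁻ = (3.8500) → reset → x⁺ = (3.7510), jump to mode 3
Mode 3: guard c·x = -2.0219 hit at Δt = 1.0197 (t = 2.5638), x⁻ = (2.0219) → reset → x⁺ = (2.0975), jump to mode 0
Mode 0: guard c·x = -0.3180 hit at Δt = 1.1480 (t = 3.7118), x⁻ = (0.3180) → reset → x⁺ = (0.6358), jump to mode 2
Mode 2: flow for 1.0582 to horizon, guard not reached → x = (1.6658)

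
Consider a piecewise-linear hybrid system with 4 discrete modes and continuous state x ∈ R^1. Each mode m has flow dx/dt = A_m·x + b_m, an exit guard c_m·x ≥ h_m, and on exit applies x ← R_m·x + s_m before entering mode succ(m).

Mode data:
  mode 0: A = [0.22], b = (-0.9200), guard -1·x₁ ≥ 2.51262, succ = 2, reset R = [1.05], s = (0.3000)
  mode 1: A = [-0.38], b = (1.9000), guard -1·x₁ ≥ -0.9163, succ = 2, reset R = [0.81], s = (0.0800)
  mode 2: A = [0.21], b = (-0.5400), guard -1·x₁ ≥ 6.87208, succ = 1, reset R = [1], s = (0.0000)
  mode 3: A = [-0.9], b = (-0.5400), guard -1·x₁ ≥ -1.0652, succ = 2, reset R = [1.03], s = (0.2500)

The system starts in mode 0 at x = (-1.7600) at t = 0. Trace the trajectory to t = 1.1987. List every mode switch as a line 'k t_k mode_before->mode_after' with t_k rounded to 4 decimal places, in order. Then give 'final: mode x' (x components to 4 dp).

1 0.5421 0->2
final: 2 -3.0641

Mode 0: guard c·x = 2.5126 hit at Δt = 0.5421 (t = 0.5421), x⁻ = (-2.5126) → reset → x⁺ = (-2.3383), jump to mode 2
Mode 2: flow for 0.6566 to horizon, guard not reached → x = (-3.0641)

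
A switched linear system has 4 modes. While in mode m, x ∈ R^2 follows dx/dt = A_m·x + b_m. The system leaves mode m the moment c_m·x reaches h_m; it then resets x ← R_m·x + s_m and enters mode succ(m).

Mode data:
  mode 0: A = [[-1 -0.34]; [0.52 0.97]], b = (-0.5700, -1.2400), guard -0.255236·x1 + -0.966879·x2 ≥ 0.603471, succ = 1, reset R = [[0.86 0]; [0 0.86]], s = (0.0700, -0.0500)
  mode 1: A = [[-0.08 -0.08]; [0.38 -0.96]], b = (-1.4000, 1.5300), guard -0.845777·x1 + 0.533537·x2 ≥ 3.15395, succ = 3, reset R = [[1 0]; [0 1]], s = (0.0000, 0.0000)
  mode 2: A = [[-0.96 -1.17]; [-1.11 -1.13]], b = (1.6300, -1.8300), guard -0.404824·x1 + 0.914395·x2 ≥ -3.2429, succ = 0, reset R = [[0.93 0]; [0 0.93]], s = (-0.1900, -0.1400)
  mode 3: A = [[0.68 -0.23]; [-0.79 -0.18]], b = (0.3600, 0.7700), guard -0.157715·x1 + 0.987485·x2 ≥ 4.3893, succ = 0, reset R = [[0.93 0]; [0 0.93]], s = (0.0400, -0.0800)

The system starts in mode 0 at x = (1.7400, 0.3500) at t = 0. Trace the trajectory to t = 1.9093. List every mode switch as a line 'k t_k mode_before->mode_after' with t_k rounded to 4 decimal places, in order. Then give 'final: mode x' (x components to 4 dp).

Mode 0: guard c·x = 0.6035 hit at Δt = 1.2174 (t = 1.2174), x⁻ = (0.1320, -0.6590) → reset → x⁺ = (0.1835, -0.6167), jump to mode 1
Mode 1: flow for 0.6919 to horizon, guard not reached → x = (-0.7669, 0.3900)

1 1.2174 0->1
final: 1 -0.7669 0.3900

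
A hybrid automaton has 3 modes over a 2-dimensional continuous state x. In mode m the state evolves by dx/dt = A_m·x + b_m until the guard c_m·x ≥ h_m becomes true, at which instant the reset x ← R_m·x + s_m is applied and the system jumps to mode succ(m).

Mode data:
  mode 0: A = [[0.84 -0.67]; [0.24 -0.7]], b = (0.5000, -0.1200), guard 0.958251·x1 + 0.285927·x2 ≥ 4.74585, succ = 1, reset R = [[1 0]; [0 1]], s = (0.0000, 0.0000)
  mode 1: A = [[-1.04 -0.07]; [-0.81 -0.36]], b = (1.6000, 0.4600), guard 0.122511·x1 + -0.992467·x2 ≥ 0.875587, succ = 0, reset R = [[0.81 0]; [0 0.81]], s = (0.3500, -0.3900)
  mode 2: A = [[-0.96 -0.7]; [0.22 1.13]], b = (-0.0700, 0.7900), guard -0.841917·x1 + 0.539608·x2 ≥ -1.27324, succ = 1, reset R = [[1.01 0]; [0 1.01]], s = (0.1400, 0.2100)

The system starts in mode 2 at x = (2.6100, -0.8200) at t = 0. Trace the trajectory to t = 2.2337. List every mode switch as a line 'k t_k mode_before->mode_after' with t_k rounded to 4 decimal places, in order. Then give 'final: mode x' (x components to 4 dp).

1 0.9057 2->1
2 1.8475 1->0
final: 0 2.6581 -0.5949

Mode 2: guard c·x = -1.2732 hit at Δt = 0.9057 (t = 0.9057), x⁻ = (1.2917, -0.3442) → reset → x⁺ = (1.4446, -0.1377), jump to mode 1
Mode 1: guard c·x = 0.8756 hit at Δt = 0.9418 (t = 1.8475), x⁻ = (1.5230, -0.6942) → reset → x⁺ = (1.5836, -0.9523), jump to mode 0
Mode 0: flow for 0.3862 to horizon, guard not reached → x = (2.6581, -0.5949)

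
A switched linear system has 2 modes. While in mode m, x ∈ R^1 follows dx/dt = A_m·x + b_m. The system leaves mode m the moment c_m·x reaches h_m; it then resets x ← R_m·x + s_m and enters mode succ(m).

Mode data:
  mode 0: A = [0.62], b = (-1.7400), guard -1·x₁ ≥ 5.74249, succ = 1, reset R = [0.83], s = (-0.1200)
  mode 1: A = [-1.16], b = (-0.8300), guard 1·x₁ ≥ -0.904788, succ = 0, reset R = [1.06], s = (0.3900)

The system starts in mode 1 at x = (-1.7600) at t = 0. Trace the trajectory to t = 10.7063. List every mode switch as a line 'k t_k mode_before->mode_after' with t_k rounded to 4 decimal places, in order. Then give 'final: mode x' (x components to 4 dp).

1 1.4725 1->0
2 2.9713 0->1
3 5.6374 1->0
4 7.1362 0->1
5 9.8023 1->0
final: 0 -3.1059

Mode 1: guard c·x = -0.9048 hit at Δt = 1.4725 (t = 1.4725), x⁻ = (-0.9048) → reset → x⁺ = (-0.5691), jump to mode 0
Mode 0: guard c·x = 5.7425 hit at Δt = 1.4988 (t = 2.9713), x⁻ = (-5.7425) → reset → x⁺ = (-4.8863), jump to mode 1
Mode 1: guard c·x = -0.9048 hit at Δt = 2.6661 (t = 5.6374), x⁻ = (-0.9048) → reset → x⁺ = (-0.5691), jump to mode 0
Mode 0: guard c·x = 5.7425 hit at Δt = 1.4988 (t = 7.1362), x⁻ = (-5.7425) → reset → x⁺ = (-4.8863), jump to mode 1
Mode 1: guard c·x = -0.9048 hit at Δt = 2.6661 (t = 9.8023), x⁻ = (-0.9048) → reset → x⁺ = (-0.5691), jump to mode 0
Mode 0: flow for 0.9040 to horizon, guard not reached → x = (-3.1059)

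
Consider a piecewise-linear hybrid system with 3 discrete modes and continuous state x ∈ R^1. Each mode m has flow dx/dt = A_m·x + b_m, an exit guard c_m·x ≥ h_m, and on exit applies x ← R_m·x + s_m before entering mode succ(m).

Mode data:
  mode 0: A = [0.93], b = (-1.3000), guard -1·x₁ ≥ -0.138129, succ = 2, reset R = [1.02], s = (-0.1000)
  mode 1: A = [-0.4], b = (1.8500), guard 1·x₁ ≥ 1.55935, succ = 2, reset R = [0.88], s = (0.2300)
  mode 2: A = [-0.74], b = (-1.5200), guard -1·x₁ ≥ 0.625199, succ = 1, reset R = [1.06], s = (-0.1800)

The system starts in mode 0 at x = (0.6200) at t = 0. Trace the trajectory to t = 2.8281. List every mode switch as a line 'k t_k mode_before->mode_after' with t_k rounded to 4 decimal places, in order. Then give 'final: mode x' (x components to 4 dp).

1 0.5184 0->2
2 1.0355 2->1
3 2.4820 1->2
final: 2 0.7761

Mode 0: guard c·x = -0.1381 hit at Δt = 0.5184 (t = 0.5184), x⁻ = (0.1381) → reset → x⁺ = (0.0409), jump to mode 2
Mode 2: guard c·x = 0.6252 hit at Δt = 0.5171 (t = 1.0355), x⁻ = (-0.6252) → reset → x⁺ = (-0.8427), jump to mode 1
Mode 1: guard c·x = 1.5594 hit at Δt = 1.4465 (t = 2.4820), x⁻ = (1.5593) → reset → x⁺ = (1.6022), jump to mode 2
Mode 2: flow for 0.3461 to horizon, guard not reached → x = (0.7761)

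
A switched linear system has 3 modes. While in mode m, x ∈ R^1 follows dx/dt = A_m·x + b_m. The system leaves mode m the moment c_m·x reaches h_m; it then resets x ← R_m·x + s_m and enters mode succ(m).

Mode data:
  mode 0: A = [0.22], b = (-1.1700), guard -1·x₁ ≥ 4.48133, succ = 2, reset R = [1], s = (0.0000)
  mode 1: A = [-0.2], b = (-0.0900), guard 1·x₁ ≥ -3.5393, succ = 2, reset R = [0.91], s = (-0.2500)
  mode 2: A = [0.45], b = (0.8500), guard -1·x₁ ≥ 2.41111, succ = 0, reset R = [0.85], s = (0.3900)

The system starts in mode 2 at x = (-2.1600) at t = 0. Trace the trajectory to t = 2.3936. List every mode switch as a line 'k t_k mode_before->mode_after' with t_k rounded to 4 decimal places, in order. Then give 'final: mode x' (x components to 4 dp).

Mode 2: guard c·x = 2.4111 hit at Δt = 1.4568 (t = 1.4568), x⁻ = (-2.4111) → reset → x⁺ = (-1.6594), jump to mode 0
Mode 0: flow for 0.9368 to horizon, guard not reached → x = (-3.2564)

1 1.4568 2->0
final: 0 -3.2564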